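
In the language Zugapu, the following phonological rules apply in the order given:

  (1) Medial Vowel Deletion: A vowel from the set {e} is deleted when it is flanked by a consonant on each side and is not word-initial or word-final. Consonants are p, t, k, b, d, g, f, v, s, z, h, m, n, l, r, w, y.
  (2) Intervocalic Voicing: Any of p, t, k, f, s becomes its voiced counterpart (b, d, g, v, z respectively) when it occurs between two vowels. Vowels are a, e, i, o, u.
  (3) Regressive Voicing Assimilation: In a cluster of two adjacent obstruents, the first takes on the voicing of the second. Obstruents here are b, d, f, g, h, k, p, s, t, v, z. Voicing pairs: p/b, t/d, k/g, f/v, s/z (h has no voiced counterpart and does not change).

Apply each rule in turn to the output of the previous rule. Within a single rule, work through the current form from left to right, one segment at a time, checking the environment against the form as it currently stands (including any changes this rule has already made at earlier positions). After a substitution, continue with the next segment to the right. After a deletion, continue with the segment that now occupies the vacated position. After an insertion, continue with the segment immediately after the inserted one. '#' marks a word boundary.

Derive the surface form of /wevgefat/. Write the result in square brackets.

[wvkfat]

(1) Medial Vowel Deletion: [wevgefat] → [wvgfat]
(2) Intervocalic Voicing: no change — [wvgfat]
(3) Regressive Voicing Assimilation: [wvgfat] → [wvkfat]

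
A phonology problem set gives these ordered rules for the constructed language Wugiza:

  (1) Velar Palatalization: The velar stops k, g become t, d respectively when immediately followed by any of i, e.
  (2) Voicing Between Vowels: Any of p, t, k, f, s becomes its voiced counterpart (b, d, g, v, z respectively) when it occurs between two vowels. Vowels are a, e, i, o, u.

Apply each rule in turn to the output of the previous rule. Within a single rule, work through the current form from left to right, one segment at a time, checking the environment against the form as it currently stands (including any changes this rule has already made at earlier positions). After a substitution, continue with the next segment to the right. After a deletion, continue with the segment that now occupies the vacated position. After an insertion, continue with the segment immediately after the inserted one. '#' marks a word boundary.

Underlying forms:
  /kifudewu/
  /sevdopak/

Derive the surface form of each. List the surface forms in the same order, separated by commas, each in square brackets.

/kifudewu/:
  (1) Velar Palatalization: [kifudewu] → [tifudewu]
  (2) Voicing Between Vowels: [tifudewu] → [tivudewu]
/sevdopak/:
  (1) Velar Palatalization: no change — [sevdopak]
  (2) Voicing Between Vowels: [sevdopak] → [sevdobak]

[tivudewu], [sevdobak]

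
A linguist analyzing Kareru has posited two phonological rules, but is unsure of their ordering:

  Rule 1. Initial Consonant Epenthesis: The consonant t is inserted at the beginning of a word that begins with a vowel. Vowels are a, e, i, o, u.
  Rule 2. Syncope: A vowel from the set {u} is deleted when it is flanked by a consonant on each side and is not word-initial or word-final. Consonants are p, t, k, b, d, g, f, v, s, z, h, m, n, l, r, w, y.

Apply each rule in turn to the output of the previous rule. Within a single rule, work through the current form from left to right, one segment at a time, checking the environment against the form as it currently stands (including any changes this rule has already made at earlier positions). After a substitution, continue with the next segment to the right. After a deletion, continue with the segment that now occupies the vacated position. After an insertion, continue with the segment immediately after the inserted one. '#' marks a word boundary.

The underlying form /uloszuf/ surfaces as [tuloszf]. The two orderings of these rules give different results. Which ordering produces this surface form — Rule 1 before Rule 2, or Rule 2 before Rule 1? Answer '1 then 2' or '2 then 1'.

Order 1 then 2:
  1 Initial Consonant Epenthesis: [uloszuf] → [tuloszuf]
  2 Syncope: [tuloszuf] → [tloszf]
  result: [tloszf]
Order 2 then 1:
  2 Syncope: [uloszuf] → [uloszf]
  1 Initial Consonant Epenthesis: [uloszf] → [tuloszf]
  result: [tuloszf]

2 then 1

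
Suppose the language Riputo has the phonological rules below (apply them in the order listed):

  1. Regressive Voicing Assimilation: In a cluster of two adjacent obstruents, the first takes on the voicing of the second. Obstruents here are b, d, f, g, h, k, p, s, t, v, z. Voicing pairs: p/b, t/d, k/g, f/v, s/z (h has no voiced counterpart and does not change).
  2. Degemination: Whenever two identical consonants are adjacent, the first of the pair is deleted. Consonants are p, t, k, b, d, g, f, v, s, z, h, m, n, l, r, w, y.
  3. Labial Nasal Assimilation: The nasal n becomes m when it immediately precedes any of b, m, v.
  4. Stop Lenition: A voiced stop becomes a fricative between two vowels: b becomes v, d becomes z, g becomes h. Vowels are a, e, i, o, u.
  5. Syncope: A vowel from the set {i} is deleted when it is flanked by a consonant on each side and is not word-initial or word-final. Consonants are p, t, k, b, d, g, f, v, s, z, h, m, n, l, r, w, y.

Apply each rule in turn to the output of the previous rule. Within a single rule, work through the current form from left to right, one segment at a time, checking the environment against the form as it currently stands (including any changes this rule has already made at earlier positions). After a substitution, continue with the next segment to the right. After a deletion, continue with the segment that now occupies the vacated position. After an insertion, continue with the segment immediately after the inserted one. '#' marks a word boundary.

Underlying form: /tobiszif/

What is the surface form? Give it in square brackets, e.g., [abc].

[tovzf]

1 Regressive Voicing Assimilation: [tobiszif] → [tobizzif]
2 Degemination: [tobizzif] → [tobizif]
3 Labial Nasal Assimilation: no change — [tobizif]
4 Stop Lenition: [tobizif] → [tovizif]
5 Syncope: [tovizif] → [tovzf]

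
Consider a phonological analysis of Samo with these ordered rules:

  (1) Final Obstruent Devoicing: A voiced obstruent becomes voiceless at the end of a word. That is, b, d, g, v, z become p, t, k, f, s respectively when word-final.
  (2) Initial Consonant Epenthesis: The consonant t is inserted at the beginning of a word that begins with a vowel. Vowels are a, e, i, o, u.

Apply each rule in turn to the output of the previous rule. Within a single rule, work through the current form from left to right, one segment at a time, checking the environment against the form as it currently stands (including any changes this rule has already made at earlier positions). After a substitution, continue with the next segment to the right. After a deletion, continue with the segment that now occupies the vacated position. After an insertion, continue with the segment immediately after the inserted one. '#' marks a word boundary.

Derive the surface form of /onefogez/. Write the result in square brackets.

(1) Final Obstruent Devoicing: [onefogez] → [onefoges]
(2) Initial Consonant Epenthesis: [onefoges] → [tonefoges]

[tonefoges]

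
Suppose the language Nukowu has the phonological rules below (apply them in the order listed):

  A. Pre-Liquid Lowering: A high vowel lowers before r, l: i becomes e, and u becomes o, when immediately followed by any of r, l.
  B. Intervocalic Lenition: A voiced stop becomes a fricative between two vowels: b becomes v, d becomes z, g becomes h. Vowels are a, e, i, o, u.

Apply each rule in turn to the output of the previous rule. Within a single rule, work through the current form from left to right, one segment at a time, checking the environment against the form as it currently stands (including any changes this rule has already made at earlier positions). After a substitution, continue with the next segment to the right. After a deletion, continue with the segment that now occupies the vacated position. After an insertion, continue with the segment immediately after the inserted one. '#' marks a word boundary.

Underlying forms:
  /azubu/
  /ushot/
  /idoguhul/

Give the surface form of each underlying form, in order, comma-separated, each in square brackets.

/azubu/:
  A Pre-Liquid Lowering: no change — [azubu]
  B Intervocalic Lenition: [azubu] → [azuvu]
/ushot/:
  A Pre-Liquid Lowering: no change — [ushot]
  B Intervocalic Lenition: no change — [ushot]
/idoguhul/:
  A Pre-Liquid Lowering: [idoguhul] → [idoguhol]
  B Intervocalic Lenition: [idoguhol] → [izohuhol]

[azuvu], [ushot], [izohuhol]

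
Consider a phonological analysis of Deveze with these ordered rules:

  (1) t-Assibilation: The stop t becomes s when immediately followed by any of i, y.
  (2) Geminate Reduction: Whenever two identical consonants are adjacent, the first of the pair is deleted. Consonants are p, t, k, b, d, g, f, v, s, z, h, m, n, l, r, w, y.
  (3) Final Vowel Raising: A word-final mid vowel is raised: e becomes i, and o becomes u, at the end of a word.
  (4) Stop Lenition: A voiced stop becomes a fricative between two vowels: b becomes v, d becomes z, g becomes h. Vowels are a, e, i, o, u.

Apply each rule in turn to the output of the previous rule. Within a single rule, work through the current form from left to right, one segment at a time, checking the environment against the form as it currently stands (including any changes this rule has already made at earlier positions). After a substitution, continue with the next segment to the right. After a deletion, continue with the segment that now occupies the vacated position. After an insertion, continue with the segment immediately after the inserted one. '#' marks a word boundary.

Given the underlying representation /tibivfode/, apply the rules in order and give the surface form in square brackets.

[sivivfozi]

(1) t-Assibilation: [tibivfode] → [sibivfode]
(2) Geminate Reduction: no change — [sibivfode]
(3) Final Vowel Raising: [sibivfode] → [sibivfodi]
(4) Stop Lenition: [sibivfodi] → [sivivfozi]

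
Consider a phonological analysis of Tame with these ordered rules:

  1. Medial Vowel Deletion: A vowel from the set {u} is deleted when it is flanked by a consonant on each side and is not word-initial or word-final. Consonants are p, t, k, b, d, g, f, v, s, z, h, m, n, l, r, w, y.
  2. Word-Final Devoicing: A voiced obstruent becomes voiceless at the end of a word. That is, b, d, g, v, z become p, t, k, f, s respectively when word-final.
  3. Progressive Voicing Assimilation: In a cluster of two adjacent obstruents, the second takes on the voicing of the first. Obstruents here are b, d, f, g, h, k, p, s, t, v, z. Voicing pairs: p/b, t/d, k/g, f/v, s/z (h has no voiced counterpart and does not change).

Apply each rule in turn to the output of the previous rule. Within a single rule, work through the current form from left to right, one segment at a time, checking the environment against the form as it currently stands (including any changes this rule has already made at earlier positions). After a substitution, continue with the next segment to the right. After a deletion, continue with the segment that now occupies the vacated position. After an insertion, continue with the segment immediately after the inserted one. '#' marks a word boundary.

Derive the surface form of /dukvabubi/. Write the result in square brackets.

[dgvabbi]

1 Medial Vowel Deletion: [dukvabubi] → [dkvabbi]
2 Word-Final Devoicing: no change — [dkvabbi]
3 Progressive Voicing Assimilation: [dkvabbi] → [dgvabbi]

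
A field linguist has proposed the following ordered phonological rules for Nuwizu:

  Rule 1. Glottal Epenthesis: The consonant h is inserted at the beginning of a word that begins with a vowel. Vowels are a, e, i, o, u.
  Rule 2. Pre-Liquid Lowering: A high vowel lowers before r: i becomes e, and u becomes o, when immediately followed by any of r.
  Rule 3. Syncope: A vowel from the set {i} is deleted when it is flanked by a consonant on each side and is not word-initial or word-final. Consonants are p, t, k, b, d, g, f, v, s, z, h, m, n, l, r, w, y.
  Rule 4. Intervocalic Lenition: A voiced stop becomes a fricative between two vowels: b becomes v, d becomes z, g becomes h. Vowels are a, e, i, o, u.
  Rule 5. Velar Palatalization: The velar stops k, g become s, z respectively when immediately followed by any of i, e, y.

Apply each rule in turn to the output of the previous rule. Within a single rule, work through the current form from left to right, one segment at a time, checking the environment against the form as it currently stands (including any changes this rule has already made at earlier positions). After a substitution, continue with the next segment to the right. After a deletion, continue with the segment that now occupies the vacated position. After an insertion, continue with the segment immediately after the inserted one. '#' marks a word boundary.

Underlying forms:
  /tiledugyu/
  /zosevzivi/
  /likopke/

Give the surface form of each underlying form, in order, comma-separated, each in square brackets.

[tlezuzyu], [zosevzvi], [lkopse]

/tiledugyu/:
  Rule 1 Glottal Epenthesis: no change — [tiledugyu]
  Rule 2 Pre-Liquid Lowering: no change — [tiledugyu]
  Rule 3 Syncope: [tiledugyu] → [tledugyu]
  Rule 4 Intervocalic Lenition: [tledugyu] → [tlezugyu]
  Rule 5 Velar Palatalization: [tlezugyu] → [tlezuzyu]
/zosevzivi/:
  Rule 1 Glottal Epenthesis: no change — [zosevzivi]
  Rule 2 Pre-Liquid Lowering: no change — [zosevzivi]
  Rule 3 Syncope: [zosevzivi] → [zosevzvi]
  Rule 4 Intervocalic Lenition: no change — [zosevzvi]
  Rule 5 Velar Palatalization: no change — [zosevzvi]
/likopke/:
  Rule 1 Glottal Epenthesis: no change — [likopke]
  Rule 2 Pre-Liquid Lowering: no change — [likopke]
  Rule 3 Syncope: [likopke] → [lkopke]
  Rule 4 Intervocalic Lenition: no change — [lkopke]
  Rule 5 Velar Palatalization: [lkopke] → [lkopse]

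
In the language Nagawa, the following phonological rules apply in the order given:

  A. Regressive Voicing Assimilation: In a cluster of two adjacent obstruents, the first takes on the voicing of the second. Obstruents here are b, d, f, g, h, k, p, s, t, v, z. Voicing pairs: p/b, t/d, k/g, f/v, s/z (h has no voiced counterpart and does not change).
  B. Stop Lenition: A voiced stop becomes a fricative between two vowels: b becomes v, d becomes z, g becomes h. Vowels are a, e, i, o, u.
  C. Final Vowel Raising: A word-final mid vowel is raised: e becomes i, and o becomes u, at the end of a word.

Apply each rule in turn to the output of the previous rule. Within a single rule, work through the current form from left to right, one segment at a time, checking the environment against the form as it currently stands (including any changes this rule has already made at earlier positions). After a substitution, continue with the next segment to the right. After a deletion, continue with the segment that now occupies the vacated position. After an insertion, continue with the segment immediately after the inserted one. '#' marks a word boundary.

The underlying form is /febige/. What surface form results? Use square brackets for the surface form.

A Regressive Voicing Assimilation: no change — [febige]
B Stop Lenition: [febige] → [fevihe]
C Final Vowel Raising: [fevihe] → [fevihi]

[fevihi]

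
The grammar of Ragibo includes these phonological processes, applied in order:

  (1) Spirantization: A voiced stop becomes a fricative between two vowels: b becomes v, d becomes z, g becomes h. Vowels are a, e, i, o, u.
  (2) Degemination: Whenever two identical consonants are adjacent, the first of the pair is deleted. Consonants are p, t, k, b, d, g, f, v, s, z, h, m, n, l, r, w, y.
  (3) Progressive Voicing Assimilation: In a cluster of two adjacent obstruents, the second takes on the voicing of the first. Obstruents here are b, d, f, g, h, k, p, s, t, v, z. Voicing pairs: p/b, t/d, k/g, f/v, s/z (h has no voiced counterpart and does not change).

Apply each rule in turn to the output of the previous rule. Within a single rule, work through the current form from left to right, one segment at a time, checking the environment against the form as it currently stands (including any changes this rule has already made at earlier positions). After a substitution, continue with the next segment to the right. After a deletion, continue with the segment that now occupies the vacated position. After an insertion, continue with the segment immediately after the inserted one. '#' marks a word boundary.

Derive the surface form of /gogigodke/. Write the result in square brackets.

(1) Spirantization: [gogigodke] → [gohihodke]
(2) Degemination: no change — [gohihodke]
(3) Progressive Voicing Assimilation: [gohihodke] → [gohihodge]

[gohihodge]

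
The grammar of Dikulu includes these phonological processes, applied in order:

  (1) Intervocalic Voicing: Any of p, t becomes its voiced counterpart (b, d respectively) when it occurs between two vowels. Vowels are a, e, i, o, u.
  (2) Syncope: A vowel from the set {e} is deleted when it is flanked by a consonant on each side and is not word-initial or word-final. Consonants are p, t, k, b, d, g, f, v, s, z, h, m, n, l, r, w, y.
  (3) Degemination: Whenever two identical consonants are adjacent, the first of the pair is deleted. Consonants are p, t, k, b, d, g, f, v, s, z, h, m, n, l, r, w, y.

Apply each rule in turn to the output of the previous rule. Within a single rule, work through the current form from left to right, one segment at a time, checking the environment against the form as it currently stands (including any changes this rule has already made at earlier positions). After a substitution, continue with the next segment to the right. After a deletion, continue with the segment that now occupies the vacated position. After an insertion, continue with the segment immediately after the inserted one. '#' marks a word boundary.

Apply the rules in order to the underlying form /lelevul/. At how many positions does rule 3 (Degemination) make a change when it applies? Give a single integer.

(1) Intervocalic Voicing: no change — [lelevul]
(2) Syncope: [lelevul] → [llvul]
(3) Degemination: [llvul] → [lvul]
Rule 3 changed 1 position(s).

1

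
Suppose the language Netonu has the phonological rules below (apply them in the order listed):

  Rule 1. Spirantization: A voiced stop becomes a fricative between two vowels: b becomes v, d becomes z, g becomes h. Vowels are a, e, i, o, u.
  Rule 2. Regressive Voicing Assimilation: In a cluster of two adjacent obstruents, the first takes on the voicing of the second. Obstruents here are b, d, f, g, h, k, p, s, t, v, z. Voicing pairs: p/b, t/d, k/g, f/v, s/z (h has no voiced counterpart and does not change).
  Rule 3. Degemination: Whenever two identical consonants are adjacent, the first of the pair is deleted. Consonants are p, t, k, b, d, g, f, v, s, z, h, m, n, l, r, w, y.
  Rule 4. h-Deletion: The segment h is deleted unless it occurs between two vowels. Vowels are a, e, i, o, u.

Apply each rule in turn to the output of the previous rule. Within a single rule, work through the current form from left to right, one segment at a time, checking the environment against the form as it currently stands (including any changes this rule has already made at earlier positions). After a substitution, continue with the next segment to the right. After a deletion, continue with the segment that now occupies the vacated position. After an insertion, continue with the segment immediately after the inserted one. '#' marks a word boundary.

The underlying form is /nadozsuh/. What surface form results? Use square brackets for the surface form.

Rule 1 Spirantization: [nadozsuh] → [nazozsuh]
Rule 2 Regressive Voicing Assimilation: [nazozsuh] → [nazossuh]
Rule 3 Degemination: [nazossuh] → [nazosuh]
Rule 4 h-Deletion: [nazosuh] → [nazosu]

[nazosu]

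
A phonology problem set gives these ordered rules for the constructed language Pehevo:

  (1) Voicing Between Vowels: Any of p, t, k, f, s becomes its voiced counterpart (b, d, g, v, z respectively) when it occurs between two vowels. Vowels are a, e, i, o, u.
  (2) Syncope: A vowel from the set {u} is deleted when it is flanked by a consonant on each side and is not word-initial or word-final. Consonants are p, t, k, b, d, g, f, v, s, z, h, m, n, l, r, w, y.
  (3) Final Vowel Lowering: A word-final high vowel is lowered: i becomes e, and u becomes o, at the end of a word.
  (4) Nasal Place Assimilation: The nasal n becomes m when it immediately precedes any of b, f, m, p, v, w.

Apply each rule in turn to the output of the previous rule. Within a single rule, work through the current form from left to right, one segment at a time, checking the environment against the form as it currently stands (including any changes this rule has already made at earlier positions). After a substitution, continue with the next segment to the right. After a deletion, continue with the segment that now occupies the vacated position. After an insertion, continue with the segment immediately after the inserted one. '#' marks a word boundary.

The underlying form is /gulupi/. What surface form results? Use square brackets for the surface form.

(1) Voicing Between Vowels: [gulupi] → [gulubi]
(2) Syncope: [gulubi] → [glbi]
(3) Final Vowel Lowering: [glbi] → [glbe]
(4) Nasal Place Assimilation: no change — [glbe]

[glbe]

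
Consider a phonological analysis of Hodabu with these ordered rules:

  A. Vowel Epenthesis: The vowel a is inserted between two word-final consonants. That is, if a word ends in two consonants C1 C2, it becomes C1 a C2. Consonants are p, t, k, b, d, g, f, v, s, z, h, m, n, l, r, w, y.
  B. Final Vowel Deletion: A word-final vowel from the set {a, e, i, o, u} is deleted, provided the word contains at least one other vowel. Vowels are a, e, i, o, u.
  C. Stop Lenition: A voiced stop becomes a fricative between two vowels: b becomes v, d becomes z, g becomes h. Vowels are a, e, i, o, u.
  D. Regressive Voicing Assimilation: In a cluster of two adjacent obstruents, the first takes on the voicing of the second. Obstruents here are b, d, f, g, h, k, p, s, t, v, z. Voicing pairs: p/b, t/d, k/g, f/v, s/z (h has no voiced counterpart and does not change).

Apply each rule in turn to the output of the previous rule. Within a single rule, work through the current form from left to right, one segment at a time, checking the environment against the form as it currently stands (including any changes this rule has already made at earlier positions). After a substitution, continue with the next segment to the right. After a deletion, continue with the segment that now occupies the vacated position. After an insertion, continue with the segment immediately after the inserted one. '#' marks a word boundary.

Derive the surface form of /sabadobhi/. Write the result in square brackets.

[savazoph]

A Vowel Epenthesis: no change — [sabadobhi]
B Final Vowel Deletion: [sabadobhi] → [sabadobh]
C Stop Lenition: [sabadobh] → [savazobh]
D Regressive Voicing Assimilation: [savazobh] → [savazoph]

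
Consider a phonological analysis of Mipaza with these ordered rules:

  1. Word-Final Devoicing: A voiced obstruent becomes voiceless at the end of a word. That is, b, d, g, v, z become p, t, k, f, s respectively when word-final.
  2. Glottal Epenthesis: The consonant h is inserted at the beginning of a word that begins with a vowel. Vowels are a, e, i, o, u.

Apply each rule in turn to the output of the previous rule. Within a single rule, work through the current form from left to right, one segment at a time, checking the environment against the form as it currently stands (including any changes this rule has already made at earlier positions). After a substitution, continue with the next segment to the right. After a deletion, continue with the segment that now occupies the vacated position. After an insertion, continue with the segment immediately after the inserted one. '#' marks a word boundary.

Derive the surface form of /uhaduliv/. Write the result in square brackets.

[huhadulif]

1 Word-Final Devoicing: [uhaduliv] → [uhadulif]
2 Glottal Epenthesis: [uhadulif] → [huhadulif]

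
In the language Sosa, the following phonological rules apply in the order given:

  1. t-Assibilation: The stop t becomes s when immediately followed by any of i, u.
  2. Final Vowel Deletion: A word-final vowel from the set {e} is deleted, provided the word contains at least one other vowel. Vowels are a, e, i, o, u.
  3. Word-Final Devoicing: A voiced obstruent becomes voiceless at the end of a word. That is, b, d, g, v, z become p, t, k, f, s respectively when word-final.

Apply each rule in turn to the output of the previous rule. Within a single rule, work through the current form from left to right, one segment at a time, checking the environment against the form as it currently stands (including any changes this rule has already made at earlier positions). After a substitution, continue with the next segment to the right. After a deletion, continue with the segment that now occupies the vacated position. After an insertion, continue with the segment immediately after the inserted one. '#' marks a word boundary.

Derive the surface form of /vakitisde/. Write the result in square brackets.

1 t-Assibilation: [vakitisde] → [vakisisde]
2 Final Vowel Deletion: [vakisisde] → [vakisisd]
3 Word-Final Devoicing: [vakisisd] → [vakisist]

[vakisist]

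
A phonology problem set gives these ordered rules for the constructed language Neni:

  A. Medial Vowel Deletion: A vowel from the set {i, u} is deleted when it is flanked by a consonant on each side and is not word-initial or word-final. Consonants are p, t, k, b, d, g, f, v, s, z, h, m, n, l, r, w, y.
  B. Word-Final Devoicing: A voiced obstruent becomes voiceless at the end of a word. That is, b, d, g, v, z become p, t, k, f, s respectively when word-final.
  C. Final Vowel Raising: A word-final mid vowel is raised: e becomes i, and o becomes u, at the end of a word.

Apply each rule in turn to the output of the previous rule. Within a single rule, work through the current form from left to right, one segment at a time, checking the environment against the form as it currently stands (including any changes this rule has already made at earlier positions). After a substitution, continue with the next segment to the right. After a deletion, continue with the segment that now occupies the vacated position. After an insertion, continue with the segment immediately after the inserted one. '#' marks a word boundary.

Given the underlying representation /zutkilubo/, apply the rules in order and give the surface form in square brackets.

A Medial Vowel Deletion: [zutkilubo] → [ztklbo]
B Word-Final Devoicing: no change — [ztklbo]
C Final Vowel Raising: [ztklbo] → [ztklbu]

[ztklbu]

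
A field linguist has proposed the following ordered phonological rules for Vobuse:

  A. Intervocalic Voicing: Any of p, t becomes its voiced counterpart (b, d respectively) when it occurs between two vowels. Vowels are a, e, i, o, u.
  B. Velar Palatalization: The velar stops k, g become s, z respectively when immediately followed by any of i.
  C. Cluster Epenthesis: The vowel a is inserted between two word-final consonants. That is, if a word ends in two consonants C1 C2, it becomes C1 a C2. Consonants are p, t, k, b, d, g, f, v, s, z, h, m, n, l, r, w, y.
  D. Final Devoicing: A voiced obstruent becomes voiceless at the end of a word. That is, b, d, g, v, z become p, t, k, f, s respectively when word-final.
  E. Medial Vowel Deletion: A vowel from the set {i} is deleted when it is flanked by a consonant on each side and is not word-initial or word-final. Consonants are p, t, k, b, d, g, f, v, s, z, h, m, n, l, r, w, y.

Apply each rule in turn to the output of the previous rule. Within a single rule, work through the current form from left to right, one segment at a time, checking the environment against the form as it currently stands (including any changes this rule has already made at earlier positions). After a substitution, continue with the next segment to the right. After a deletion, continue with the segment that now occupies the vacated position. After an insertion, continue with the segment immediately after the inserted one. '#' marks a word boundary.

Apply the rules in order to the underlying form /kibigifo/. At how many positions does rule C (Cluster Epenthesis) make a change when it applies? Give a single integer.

A Intervocalic Voicing: no change — [kibigifo]
B Velar Palatalization: [kibigifo] → [sibizifo]
C Cluster Epenthesis: no change — [sibizifo]
D Final Devoicing: no change — [sibizifo]
E Medial Vowel Deletion: [sibizifo] → [sbzfo]
Rule C changed 0 position(s).

0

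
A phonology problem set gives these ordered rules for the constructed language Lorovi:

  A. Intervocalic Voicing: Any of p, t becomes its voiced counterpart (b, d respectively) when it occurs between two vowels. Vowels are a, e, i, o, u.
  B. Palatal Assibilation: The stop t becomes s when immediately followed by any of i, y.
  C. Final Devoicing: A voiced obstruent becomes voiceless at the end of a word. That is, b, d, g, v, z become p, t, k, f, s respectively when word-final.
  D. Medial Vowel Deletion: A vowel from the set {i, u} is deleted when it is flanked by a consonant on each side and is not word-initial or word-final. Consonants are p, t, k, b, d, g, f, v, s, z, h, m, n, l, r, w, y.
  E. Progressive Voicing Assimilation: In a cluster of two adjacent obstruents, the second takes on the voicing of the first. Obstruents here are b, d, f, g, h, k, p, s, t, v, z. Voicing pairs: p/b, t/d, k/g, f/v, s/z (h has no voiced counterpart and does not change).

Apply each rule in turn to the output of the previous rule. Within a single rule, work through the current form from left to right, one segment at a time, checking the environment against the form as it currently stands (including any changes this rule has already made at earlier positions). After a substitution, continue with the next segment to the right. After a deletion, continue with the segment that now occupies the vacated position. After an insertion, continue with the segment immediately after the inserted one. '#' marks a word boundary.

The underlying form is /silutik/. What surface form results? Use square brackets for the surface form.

[sldg]

A Intervocalic Voicing: [silutik] → [siludik]
B Palatal Assibilation: no change — [siludik]
C Final Devoicing: no change — [siludik]
D Medial Vowel Deletion: [siludik] → [sldk]
E Progressive Voicing Assimilation: [sldk] → [sldg]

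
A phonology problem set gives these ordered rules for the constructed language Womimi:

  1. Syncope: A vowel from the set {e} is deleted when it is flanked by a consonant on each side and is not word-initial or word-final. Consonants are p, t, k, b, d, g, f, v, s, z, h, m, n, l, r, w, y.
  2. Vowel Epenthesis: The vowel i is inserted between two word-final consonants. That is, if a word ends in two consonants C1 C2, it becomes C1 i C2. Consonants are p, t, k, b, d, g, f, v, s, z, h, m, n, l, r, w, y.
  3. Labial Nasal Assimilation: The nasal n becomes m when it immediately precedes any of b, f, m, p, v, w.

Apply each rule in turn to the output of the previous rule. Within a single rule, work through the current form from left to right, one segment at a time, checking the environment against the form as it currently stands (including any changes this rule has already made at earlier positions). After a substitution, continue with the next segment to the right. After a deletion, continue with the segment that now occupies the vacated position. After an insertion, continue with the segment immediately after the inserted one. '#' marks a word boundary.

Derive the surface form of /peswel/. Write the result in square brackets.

1 Syncope: [peswel] → [pswl]
2 Vowel Epenthesis: [pswl] → [pswil]
3 Labial Nasal Assimilation: no change — [pswil]

[pswil]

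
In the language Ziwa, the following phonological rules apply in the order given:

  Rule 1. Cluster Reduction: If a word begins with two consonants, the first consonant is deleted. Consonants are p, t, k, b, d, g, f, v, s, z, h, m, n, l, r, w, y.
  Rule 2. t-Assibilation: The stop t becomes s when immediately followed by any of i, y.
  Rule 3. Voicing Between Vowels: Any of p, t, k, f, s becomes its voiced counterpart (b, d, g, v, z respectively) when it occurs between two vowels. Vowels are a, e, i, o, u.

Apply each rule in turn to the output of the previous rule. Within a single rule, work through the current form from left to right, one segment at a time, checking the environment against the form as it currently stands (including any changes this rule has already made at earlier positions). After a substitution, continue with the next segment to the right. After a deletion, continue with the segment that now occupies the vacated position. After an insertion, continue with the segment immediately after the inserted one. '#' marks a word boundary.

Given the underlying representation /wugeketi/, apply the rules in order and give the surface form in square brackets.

[wugegezi]

Rule 1 Cluster Reduction: no change — [wugeketi]
Rule 2 t-Assibilation: [wugeketi] → [wugekesi]
Rule 3 Voicing Between Vowels: [wugekesi] → [wugegezi]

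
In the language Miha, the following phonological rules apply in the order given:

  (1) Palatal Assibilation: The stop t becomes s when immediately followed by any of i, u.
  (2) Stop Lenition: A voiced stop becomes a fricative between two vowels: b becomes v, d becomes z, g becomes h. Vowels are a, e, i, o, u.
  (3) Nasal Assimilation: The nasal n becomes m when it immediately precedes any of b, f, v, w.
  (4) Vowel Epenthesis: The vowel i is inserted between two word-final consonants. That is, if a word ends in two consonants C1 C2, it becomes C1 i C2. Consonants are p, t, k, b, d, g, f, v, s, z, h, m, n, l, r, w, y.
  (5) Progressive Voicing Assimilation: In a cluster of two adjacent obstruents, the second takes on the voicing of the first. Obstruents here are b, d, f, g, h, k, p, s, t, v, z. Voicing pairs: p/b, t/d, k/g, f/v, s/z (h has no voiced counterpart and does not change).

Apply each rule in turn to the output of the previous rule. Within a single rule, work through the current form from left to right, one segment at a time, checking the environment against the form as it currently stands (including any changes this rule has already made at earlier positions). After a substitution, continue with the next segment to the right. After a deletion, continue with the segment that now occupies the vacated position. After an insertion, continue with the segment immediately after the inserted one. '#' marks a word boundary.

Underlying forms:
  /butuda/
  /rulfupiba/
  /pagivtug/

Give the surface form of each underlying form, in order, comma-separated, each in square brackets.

/butuda/:
  (1) Palatal Assibilation: [butuda] → [busuda]
  (2) Stop Lenition: [busuda] → [busuza]
  (3) Nasal Assimilation: no change — [busuza]
  (4) Vowel Epenthesis: no change — [busuza]
  (5) Progressive Voicing Assimilation: no change — [busuza]
/rulfupiba/:
  (1) Palatal Assibilation: no change — [rulfupiba]
  (2) Stop Lenition: [rulfupiba] → [rulfupiva]
  (3) Nasal Assimilation: no change — [rulfupiva]
  (4) Vowel Epenthesis: no change — [rulfupiva]
  (5) Progressive Voicing Assimilation: no change — [rulfupiva]
/pagivtug/:
  (1) Palatal Assibilation: [pagivtug] → [pagivsug]
  (2) Stop Lenition: [pagivsug] → [pahivsug]
  (3) Nasal Assimilation: no change — [pahivsug]
  (4) Vowel Epenthesis: no change — [pahivsug]
  (5) Progressive Voicing Assimilation: [pahivsug] → [pahivzug]

[busuza], [rulfupiva], [pahivzug]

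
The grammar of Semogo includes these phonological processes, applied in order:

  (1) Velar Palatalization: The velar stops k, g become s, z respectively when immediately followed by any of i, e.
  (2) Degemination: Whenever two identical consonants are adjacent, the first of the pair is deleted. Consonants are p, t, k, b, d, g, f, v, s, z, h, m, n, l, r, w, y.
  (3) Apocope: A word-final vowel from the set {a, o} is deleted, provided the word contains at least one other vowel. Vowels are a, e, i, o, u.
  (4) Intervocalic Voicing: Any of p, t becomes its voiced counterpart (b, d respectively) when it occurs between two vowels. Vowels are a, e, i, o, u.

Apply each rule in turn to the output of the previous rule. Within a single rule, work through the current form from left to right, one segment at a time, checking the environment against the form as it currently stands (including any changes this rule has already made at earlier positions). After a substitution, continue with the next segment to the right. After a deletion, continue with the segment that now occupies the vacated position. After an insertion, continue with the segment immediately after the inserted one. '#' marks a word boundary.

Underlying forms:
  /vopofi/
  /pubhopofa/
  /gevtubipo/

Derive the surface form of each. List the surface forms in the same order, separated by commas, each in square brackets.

/vopofi/:
  (1) Velar Palatalization: no change — [vopofi]
  (2) Degemination: no change — [vopofi]
  (3) Apocope: no change — [vopofi]
  (4) Intervocalic Voicing: [vopofi] → [vobofi]
/pubhopofa/:
  (1) Velar Palatalization: no change — [pubhopofa]
  (2) Degemination: no change — [pubhopofa]
  (3) Apocope: [pubhopofa] → [pubhopof]
  (4) Intervocalic Voicing: [pubhopof] → [pubhobof]
/gevtubipo/:
  (1) Velar Palatalization: [gevtubipo] → [zevtubipo]
  (2) Degemination: no change — [zevtubipo]
  (3) Apocope: [zevtubipo] → [zevtubip]
  (4) Intervocalic Voicing: no change — [zevtubip]

[vobofi], [pubhobof], [zevtubip]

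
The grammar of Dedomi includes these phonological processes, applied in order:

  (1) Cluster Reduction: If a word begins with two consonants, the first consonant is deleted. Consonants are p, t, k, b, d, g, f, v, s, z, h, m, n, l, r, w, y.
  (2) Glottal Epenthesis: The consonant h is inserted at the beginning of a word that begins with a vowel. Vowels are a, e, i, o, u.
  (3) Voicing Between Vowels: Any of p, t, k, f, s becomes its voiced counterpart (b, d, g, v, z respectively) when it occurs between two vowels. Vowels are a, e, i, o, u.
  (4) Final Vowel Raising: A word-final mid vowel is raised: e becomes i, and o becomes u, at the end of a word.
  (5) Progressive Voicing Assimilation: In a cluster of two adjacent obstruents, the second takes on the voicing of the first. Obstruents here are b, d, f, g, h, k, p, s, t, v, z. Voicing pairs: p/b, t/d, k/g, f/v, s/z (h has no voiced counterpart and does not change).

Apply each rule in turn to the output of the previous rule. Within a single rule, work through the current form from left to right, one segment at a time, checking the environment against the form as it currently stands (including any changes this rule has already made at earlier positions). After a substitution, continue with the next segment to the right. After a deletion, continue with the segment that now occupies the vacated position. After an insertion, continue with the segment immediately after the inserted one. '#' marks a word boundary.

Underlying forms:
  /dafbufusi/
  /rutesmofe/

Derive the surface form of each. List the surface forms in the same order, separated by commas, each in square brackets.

[dafpuvuzi], [rudesmovi]

/dafbufusi/:
  (1) Cluster Reduction: no change — [dafbufusi]
  (2) Glottal Epenthesis: no change — [dafbufusi]
  (3) Voicing Between Vowels: [dafbufusi] → [dafbuvuzi]
  (4) Final Vowel Raising: no change — [dafbuvuzi]
  (5) Progressive Voicing Assimilation: [dafbuvuzi] → [dafpuvuzi]
/rutesmofe/:
  (1) Cluster Reduction: no change — [rutesmofe]
  (2) Glottal Epenthesis: no change — [rutesmofe]
  (3) Voicing Between Vowels: [rutesmofe] → [rudesmove]
  (4) Final Vowel Raising: [rudesmove] → [rudesmovi]
  (5) Progressive Voicing Assimilation: no change — [rudesmovi]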